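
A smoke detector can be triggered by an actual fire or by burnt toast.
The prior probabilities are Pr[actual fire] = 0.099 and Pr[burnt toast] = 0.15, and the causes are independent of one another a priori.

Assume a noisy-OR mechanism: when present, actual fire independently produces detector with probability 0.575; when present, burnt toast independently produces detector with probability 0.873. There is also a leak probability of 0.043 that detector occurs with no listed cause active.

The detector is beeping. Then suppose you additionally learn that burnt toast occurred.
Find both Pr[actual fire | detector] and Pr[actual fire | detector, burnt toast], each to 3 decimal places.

Under noisy-OR, P(detector | causes) = 1 − (1−0.043)·∏(1−qᵢ) over the active causes.
Numerator (weight on configurations with actual fire): 0.049924 + 0.014083 = 0.064007
Normalizer over all consistent configurations: 0.043×0.901×0.85 + 0.878461×0.901×0.15 + 0.593275×0.099×0.85 + 0.948346×0.099×0.15 = 0.215663
P(actual fire | detector) = 0.064007/0.215663 ≈ 0.297

With the extra evidence:
Numerator (weight on configurations with actual fire): 0.948346·0.099 = 0.093886
The normalizing constant is 0.878461·0.901 + 0.948346·0.099 = 0.885379
P(actual fire | detector, burnt toast) = 0.093886/0.885379 ≈ 0.106

Pr[actual fire | detector] ≈ 0.297; Pr[actual fire | detector, burnt toast] ≈ 0.106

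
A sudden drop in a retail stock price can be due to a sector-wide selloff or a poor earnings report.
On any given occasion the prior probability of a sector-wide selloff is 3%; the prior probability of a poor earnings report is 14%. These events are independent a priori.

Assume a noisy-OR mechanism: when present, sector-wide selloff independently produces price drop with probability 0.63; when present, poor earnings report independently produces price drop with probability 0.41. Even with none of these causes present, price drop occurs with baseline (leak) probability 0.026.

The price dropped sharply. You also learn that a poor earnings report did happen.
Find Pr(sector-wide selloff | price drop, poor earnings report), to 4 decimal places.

Under noisy-OR, P(price drop | causes) = 1 − (1−0.026)·∏(1−qᵢ) over the active causes.
Numerator (weight on configurations with sector-wide selloff): 0.787376·0.03 = 0.023621
Normalizer over all consistent configurations: 0.42534·0.97 + 0.787376·0.03 = 0.436201
Posterior = 0.023621 / 0.436201 ≈ 0.0542

Pr(sector-wide selloff | price drop, poor earnings report) ≈ 0.0542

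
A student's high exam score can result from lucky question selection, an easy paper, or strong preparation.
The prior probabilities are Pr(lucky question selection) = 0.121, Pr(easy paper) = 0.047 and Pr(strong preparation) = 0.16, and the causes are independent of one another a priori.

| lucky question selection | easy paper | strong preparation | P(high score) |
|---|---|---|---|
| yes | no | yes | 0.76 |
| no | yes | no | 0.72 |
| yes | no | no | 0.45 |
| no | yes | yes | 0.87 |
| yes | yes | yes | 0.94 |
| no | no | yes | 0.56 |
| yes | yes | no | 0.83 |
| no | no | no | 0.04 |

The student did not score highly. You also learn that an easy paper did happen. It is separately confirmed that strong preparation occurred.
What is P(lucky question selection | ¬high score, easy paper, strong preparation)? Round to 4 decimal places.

P(lucky question selection | ¬high score, easy paper, strong preparation) ≈ 0.0597

P(¬high score | easy paper, strong preparation) = 0.13·0.879 + 0.06·0.121 = 0.114270 + 0.007260 = 0.121530
Of this, 0.007260 comes from 0.06·0.121 (the lucky question selection=true cases).
So P(lucky question selection | ¬high score, easy paper, strong preparation) = 0.007260/0.121530 ≈ 0.0597.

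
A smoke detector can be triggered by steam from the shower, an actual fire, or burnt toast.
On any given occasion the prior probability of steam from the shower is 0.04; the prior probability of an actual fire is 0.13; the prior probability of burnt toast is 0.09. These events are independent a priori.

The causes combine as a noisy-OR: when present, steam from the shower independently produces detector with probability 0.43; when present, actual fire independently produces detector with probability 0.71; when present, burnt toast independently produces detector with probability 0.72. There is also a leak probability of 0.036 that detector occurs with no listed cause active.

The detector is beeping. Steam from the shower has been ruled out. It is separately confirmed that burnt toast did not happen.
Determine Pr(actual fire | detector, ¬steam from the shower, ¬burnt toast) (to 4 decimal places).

Under noisy-OR, P(detector | causes) = 1 − (1−0.036)·∏(1−qᵢ) over the active causes.
By total probability over both values of actual fire:
  P(detector | ¬steam from the shower, ¬burnt toast) = 0.036*0.87 + 0.72044*0.13
        = 0.031320 + 0.093657 = 0.124977
Configurations with actual fire contribute 0.093657, so
  P(actual fire | detector, ¬steam from the shower, ¬burnt toast) = 0.093657 / 0.124977 ≈ 0.7494

Pr(actual fire | detector, ¬steam from the shower, ¬burnt toast) ≈ 0.7494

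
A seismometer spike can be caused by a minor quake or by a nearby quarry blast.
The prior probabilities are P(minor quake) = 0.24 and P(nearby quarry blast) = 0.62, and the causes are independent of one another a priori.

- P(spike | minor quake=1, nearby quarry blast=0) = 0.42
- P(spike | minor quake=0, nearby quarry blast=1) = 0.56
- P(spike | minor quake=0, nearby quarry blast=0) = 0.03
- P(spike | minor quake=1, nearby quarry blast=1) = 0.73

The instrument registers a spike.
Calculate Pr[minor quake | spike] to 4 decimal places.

For the numerator, keep only minor quake=true terms: 0.038304 + 0.108624 = 0.146928
Normalizer over all consistent configurations: 0.03×0.76×0.38 + 0.56×0.76×0.62 + 0.42×0.24×0.38 + 0.73×0.24×0.62 = 0.419464
P(minor quake | spike) = 0.146928/0.419464 ≈ 0.3503

Pr[minor quake | spike] ≈ 0.3503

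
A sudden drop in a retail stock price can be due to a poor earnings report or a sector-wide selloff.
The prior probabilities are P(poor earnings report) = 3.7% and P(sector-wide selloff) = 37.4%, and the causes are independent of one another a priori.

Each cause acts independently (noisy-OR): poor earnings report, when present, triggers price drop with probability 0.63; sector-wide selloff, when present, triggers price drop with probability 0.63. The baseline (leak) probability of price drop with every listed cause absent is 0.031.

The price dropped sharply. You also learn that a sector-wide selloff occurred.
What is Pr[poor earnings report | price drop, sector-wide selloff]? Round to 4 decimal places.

Pr[poor earnings report | price drop, sector-wide selloff] ≈ 0.0494

Under noisy-OR, P(price drop | causes) = 1 − (1−0.031)·∏(1−qᵢ) over the active causes.
Weight on poor earnings report=true, given the evidence: 0.867344×0.037 = 0.032092
Denominator P(price drop | sector-wide selloff): 0.64147×0.963 + 0.867344×0.037 = 0.649828
P(poor earnings report | price drop, sector-wide selloff) = 0.032092/0.649828 ≈ 0.0494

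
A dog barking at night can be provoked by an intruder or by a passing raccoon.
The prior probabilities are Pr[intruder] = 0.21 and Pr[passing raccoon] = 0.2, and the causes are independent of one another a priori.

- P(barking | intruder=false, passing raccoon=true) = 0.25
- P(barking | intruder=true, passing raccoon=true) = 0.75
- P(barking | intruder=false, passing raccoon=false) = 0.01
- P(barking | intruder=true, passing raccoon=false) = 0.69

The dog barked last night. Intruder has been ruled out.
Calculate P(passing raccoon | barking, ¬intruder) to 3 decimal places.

Numerator (weight on configurations with passing raccoon): 0.25×0.2 = 0.050000
The normalizing constant is 0.01×0.8 + 0.25×0.2 = 0.058000
P(passing raccoon | barking, ¬intruder) = 0.050000/0.058000 ≈ 0.862

P(passing raccoon | barking, ¬intruder) ≈ 0.862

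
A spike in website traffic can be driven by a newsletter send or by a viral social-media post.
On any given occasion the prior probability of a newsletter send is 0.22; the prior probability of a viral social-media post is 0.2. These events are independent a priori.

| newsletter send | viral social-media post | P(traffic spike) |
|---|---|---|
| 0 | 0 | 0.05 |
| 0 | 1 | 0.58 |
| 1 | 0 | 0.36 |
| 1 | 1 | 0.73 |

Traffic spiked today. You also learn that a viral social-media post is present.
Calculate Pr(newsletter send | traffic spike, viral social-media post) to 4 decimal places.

Pr(newsletter send | traffic spike, viral social-media post) ≈ 0.2620

P(traffic spike | viral social-media post) = 0.58*0.78 + 0.73*0.22 = 0.452400 + 0.160600 = 0.613000
Restricting to configurations with newsletter send present: 0.73*0.22 = 0.160600.
P(newsletter send | traffic spike, viral social-media post) = 0.160600 / 0.613000 ≈ 0.2620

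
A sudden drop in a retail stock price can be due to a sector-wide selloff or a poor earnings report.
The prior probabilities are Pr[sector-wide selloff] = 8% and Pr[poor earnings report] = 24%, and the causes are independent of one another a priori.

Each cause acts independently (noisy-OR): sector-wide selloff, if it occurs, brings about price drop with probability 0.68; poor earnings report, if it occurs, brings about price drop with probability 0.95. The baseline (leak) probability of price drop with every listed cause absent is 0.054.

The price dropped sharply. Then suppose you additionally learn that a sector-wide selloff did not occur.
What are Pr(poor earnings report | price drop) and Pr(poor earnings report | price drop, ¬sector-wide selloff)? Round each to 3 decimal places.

Pr(poor earnings report | price drop) ≈ 0.741; Pr(poor earnings report | price drop, ¬sector-wide selloff) ≈ 0.848

Under noisy-OR, P(price drop | causes) = 1 − (1−0.054)·∏(1−qᵢ) over the active causes.
P(price drop) = 0.054×0.92×0.76 + 0.9527×0.92×0.24 + 0.69728×0.08×0.76 + 0.984864×0.08×0.24 = 0.037757 + 0.210356 + 0.042395 + 0.018909 = 0.309417
The poor earnings report-present share is 0.210356 + 0.018909 = 0.229265.
P(poor earnings report | price drop) = 0.229265 / 0.309417 ≈ 0.741

Now also conditioning on sector-wide selloff≠true:
Weight on poor earnings report=true, given the evidence: 0.9527*0.24 = 0.228648
Denominator P(price drop | ¬sector-wide selloff): 0.054*0.76 + 0.9527*0.24 = 0.269688
Posterior = 0.228648 / 0.269688 ≈ 0.848
With sector-wide selloff excluded, poor earnings report must carry more of the explanatory weight for the price drop.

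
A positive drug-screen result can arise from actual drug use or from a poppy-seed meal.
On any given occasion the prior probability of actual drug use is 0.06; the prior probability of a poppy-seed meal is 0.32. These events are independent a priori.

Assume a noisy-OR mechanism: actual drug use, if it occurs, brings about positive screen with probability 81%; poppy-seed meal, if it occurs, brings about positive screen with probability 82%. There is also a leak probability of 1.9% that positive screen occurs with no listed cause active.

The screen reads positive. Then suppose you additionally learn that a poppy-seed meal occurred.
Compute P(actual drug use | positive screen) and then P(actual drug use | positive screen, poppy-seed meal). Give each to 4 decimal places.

P(actual drug use | positive screen) ≈ 0.1661; P(actual drug use | positive screen, poppy-seed meal) ≈ 0.0697

Under noisy-OR, P(positive screen | causes) = 1 − (1−0.019)·∏(1−qᵢ) over the active causes.
P(positive screen) = 0.019×0.94×0.68 + 0.82342×0.94×0.32 + 0.81361×0.06×0.68 + 0.96645×0.06×0.32 = 0.012145 + 0.247685 + 0.033195 + 0.018556 = 0.311581
The actual drug use-present share is 0.033195 + 0.018556 = 0.051751.
Hence the posterior is 0.051751/0.311581 ≈ 0.1661.

With the extra evidence:
Numerator (weight on configurations with actual drug use): 0.96645*0.06 = 0.057987
Normalizer over all consistent configurations: 0.82342*0.94 + 0.96645*0.06 = 0.832002
P(actual drug use | positive screen, poppy-seed meal) = 0.057987/0.832002 ≈ 0.0697
— poppy-seed meal explains away the evidence for actual drug use.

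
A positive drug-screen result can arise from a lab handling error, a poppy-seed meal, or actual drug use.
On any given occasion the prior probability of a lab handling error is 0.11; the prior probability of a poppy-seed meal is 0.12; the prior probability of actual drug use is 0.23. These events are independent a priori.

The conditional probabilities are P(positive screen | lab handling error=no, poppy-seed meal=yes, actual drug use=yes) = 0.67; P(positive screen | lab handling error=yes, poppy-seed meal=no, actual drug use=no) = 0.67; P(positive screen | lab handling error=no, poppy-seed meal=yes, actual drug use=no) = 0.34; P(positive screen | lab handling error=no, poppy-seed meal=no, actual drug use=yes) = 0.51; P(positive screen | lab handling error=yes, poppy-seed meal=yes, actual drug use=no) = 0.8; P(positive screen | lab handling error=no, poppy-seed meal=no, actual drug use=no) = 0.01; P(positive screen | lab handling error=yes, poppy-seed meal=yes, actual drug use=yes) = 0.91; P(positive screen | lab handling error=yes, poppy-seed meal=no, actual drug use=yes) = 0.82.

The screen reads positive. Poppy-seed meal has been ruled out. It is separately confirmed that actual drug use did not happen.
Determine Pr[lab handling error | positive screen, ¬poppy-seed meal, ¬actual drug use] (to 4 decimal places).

Pr[lab handling error | positive screen, ¬poppy-seed meal, ¬actual drug use] ≈ 0.8923

Enumerate both values of lab handling error and weight by the priors:
  P(positive screen | ¬poppy-seed meal, ¬actual drug use) = 0.01*0.89 + 0.67*0.11
        = 0.008900 + 0.073700 = 0.082600
Configurations with lab handling error contribute 0.073700, so
  P(lab handling error | positive screen, ¬poppy-seed meal, ¬actual drug use) = 0.073700 / 0.082600 ≈ 0.8923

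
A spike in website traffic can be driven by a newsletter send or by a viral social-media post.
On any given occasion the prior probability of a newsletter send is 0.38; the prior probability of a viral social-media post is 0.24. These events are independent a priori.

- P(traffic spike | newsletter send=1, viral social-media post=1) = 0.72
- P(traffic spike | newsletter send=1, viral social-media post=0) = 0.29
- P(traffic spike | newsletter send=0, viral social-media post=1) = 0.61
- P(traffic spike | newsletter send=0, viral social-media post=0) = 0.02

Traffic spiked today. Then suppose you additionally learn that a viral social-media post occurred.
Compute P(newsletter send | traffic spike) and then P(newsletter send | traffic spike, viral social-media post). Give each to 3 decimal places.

For the numerator, keep only newsletter send=true terms: 0.083752 + 0.065664 = 0.149416
Denominator P(traffic spike): 0.02·0.62·0.76 + 0.61·0.62·0.24 + 0.29·0.38·0.76 + 0.72·0.38·0.24 = 0.249608
Posterior = 0.149416 / 0.249608 ≈ 0.599

Now condition on the additional information:
Sum P(traffic spike|·) weighted by the priors over both values of newsletter send:
  P(traffic spike | viral social-media post) = 0.61·0.62 + 0.72·0.38
        = 0.378200 + 0.273600 = 0.651800
Configurations with newsletter send contribute 0.273600, so
  P(newsletter send | traffic spike, viral social-media post) = 0.273600 / 0.651800 ≈ 0.420

P(newsletter send | traffic spike) ≈ 0.599; P(newsletter send | traffic spike, viral social-media post) ≈ 0.420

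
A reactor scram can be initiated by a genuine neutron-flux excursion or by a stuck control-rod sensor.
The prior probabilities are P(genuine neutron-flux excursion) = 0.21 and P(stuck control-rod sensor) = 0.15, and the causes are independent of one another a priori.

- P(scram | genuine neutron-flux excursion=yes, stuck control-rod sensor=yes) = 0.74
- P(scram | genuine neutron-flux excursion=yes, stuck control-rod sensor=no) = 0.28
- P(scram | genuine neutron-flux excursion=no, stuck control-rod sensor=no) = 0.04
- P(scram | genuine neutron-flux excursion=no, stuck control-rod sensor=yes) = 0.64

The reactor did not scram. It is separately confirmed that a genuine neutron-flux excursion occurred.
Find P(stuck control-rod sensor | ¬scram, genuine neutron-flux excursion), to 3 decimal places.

Sum P(¬scram|·) weighted by the priors over both values of stuck control-rod sensor:
  P(¬scram | genuine neutron-flux excursion) = 0.72*0.85 + 0.26*0.15
        = 0.612000 + 0.039000 = 0.651000
The terms with stuck control-rod sensor present sum to 0.039000, so
  P(stuck control-rod sensor | ¬scram, genuine neutron-flux excursion) = 0.039000 / 0.651000 ≈ 0.060

P(stuck control-rod sensor | ¬scram, genuine neutron-flux excursion) ≈ 0.060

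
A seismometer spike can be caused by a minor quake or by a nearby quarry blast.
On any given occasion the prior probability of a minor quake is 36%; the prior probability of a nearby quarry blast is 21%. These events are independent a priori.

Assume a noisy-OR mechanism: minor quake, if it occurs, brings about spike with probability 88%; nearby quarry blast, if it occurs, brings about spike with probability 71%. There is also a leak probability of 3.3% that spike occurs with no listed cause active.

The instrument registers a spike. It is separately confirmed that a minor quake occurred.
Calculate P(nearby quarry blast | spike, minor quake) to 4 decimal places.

Under noisy-OR, P(spike | causes) = 1 − (1−0.033)·∏(1−qᵢ) over the active causes.
Enumerate both values of nearby quarry blast and weight by the priors:
  P(spike | minor quake) = 0.88396*0.79 + 0.966348*0.21
        = 0.698328 + 0.202933 = 0.901261
The terms with nearby quarry blast present sum to 0.202933, so
  P(nearby quarry blast | spike, minor quake) = 0.202933 / 0.901261 ≈ 0.2252

P(nearby quarry blast | spike, minor quake) ≈ 0.2252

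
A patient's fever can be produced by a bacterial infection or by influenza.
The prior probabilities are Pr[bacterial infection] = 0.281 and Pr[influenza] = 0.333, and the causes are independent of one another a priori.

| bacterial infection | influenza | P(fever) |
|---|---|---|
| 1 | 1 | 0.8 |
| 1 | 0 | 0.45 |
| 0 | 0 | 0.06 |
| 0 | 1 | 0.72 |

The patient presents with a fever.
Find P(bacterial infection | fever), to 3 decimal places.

P(bacterial infection | fever) ≈ 0.442

P(fever) = 0.06×0.719×0.667 + 0.72×0.719×0.333 + 0.45×0.281×0.667 + 0.8×0.281×0.333 = 0.028774 + 0.172387 + 0.084342 + 0.074858 = 0.360361
The bacterial infection-present share is 0.084342 + 0.074858 = 0.159200.
P(bacterial infection | fever) = 0.159200 / 0.360361 ≈ 0.442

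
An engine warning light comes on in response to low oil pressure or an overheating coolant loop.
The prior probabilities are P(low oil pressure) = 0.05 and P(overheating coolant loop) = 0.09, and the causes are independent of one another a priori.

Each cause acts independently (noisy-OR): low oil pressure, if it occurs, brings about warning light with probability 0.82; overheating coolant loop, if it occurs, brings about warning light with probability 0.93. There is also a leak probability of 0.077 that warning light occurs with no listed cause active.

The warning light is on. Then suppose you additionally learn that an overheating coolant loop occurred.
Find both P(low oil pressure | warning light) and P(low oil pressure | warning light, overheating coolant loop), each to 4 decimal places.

Under noisy-OR, P(warning light | causes) = 1 − (1−0.077)·∏(1−qᵢ) over the active causes.
Weight on low oil pressure=true, given the evidence: 0.037941 + 0.004448 = 0.042389
The normalizing constant is 0.077·0.95·0.91 + 0.93539·0.95·0.09 + 0.83386·0.05·0.91 + 0.98837·0.05·0.09 = 0.188932
Posterior = 0.042389 / 0.188932 ≈ 0.2244

Now also conditioning on overheating coolant loop=true:
For the numerator, keep only low oil pressure=true terms: 0.98837×0.05 = 0.049419
Normalizer over all consistent configurations: 0.93539×0.95 + 0.98837×0.05 = 0.938040
P(low oil pressure | warning light, overheating coolant loop) = 0.049419/0.938040 ≈ 0.0527

P(low oil pressure | warning light) ≈ 0.2244; P(low oil pressure | warning light, overheating coolant loop) ≈ 0.0527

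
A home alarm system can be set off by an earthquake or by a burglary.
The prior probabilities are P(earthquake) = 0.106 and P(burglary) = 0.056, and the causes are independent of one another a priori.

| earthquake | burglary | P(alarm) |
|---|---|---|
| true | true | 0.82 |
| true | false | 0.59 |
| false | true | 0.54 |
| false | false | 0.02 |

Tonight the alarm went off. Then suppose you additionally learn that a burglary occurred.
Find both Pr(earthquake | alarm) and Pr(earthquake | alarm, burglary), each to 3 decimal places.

P(alarm) = 0.02*0.894*0.944 + 0.54*0.894*0.056 + 0.59*0.106*0.944 + 0.82*0.106*0.056 = 0.016879 + 0.027035 + 0.059038 + 0.004868 = 0.107820
The earthquake-present share is 0.059038 + 0.004868 = 0.063906.
P(earthquake | alarm) = 0.063906 / 0.107820 ≈ 0.593

Now condition on the additional information:
P(alarm | burglary) = 0.54×0.894 + 0.82×0.106 = 0.482760 + 0.086920 = 0.569680
The earthquake-present share is 0.82×0.106 = 0.086920.
P(earthquake | alarm, burglary) = 0.086920 / 0.569680 ≈ 0.153

Pr(earthquake | alarm) ≈ 0.593; Pr(earthquake | alarm, burglary) ≈ 0.153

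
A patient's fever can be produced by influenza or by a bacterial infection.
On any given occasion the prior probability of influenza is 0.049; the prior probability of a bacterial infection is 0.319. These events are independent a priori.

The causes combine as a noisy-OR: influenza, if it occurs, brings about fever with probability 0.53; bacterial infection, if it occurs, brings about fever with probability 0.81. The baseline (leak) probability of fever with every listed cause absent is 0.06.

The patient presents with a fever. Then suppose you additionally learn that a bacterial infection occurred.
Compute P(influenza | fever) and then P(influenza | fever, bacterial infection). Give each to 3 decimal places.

P(influenza | fever) ≈ 0.103; P(influenza | fever, bacterial infection) ≈ 0.054

Under noisy-OR, P(fever | causes) = 1 − (1−0.06)·∏(1−qᵢ) over the active causes.
Numerator (weight on configurations with influenza): 0.018627 + 0.014319 = 0.032946
The normalizing constant is 0.06·0.951·0.681 + 0.8214·0.951·0.319 + 0.5582·0.049·0.681 + 0.916058·0.049·0.319 = 0.320991
Posterior = 0.032946 / 0.320991 ≈ 0.103

Now condition on the additional information:
Numerator (weight on configurations with influenza): 0.916058×0.049 = 0.044887
The normalizing constant is 0.8214×0.951 + 0.916058×0.049 = 0.826038
P(influenza | fever, bacterial infection) = 0.044887/0.826038 ≈ 0.054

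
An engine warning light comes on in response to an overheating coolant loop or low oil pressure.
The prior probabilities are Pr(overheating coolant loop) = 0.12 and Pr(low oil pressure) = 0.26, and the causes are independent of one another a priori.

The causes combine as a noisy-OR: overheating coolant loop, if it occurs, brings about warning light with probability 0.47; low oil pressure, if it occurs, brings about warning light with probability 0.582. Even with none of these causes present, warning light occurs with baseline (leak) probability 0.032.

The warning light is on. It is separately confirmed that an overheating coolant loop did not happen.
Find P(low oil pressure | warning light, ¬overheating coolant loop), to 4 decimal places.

Under noisy-OR, P(warning light | causes) = 1 − (1−0.032)·∏(1−qᵢ) over the active causes.
Sum P(warning light|·) weighted by the priors over both values of low oil pressure:
  P(warning light | ¬overheating coolant loop) = 0.032*0.74 + 0.595376*0.26
        = 0.023680 + 0.154798 = 0.178478
The terms with low oil pressure present sum to 0.154798, so
  P(low oil pressure | warning light, ¬overheating coolant loop) = 0.154798 / 0.178478 ≈ 0.8673

P(low oil pressure | warning light, ¬overheating coolant loop) ≈ 0.8673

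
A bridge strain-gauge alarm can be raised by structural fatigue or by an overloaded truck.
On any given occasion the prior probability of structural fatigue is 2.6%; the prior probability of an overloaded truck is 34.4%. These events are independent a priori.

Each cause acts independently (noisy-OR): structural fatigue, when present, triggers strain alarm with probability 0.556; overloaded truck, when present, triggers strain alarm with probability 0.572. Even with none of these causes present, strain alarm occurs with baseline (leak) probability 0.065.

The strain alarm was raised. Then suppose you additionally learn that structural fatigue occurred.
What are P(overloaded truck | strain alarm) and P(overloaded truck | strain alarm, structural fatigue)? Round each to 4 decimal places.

P(overloaded truck | strain alarm) ≈ 0.8018; P(overloaded truck | strain alarm, structural fatigue) ≈ 0.4244

Under noisy-OR, P(strain alarm | causes) = 1 − (1−0.065)·∏(1−qᵢ) over the active causes.
By total probability over the 4 (structural fatigue, overloaded truck) configurations:
  P(strain alarm) = 0.065*0.974*0.656 + 0.59982*0.974*0.344 + 0.58486*0.026*0.656 + 0.82232*0.026*0.344
        = 0.041531 + 0.200973 + 0.009975 + 0.007355 = 0.259834
Keeping only the overloaded truck-present terms gives 0.208328, so
  P(overloaded truck | strain alarm) = 0.208328 / 0.259834 ≈ 0.8018

With the extra evidence:
P(strain alarm | structural fatigue) = 0.58486×0.656 + 0.82232×0.344 = 0.383668 + 0.282878 = 0.666546
The overloaded truck-present share is 0.82232×0.344 = 0.282878.
P(overloaded truck | strain alarm, structural fatigue) = 0.282878 / 0.666546 ≈ 0.4244
— structural fatigue explains away the evidence for overloaded truck.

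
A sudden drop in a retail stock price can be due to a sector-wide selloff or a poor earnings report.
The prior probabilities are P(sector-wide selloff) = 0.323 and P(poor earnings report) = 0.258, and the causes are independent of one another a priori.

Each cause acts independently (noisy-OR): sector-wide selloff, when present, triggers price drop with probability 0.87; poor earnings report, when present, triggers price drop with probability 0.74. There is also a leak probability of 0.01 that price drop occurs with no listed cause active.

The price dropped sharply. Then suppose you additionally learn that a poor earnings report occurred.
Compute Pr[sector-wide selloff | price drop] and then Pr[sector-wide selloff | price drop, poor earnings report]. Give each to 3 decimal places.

Under noisy-OR, P(price drop | causes) = 1 − (1−0.01)·∏(1−qᵢ) over the active causes.
For the numerator, keep only sector-wide selloff=true terms: 0.208821 + 0.080545 = 0.289366
Denominator P(price drop): 0.01·0.677·0.742 + 0.7426·0.677·0.258 + 0.8713·0.323·0.742 + 0.966538·0.323·0.258 = 0.424096
P(sector-wide selloff | price drop) = 0.289366/0.424096 ≈ 0.682

Now also conditioning on poor earnings report=true:
For the numerator, keep only sector-wide selloff=true terms: 0.966538×0.323 = 0.312192
Normalizer over all consistent configurations: 0.7426×0.677 + 0.966538×0.323 = 0.814932
Posterior = 0.312192 / 0.814932 ≈ 0.383
The drop from 0.682 to 0.383 is the explaining-away (discounting) effect.

Pr[sector-wide selloff | price drop] ≈ 0.682; Pr[sector-wide selloff | price drop, poor earnings report] ≈ 0.383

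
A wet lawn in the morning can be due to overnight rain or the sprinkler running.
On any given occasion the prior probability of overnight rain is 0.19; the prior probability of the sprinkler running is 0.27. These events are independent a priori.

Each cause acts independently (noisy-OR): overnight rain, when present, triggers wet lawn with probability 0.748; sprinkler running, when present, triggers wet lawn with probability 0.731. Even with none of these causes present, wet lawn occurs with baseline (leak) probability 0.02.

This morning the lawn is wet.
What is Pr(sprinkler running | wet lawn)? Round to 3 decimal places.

Pr(sprinkler running | wet lawn) ≈ 0.642

Under noisy-OR, P(wet lawn | causes) = 1 − (1−0.02)·∏(1−qᵢ) over the active causes.
P(wet lawn) = 0.02×0.81×0.73 + 0.73638×0.81×0.27 + 0.75304×0.19×0.73 + 0.933568×0.19×0.27 = 0.011826 + 0.161046 + 0.104447 + 0.047892 = 0.325211
Of this, 0.208938 comes from 0.161046 + 0.047892 (the sprinkler running=true cases).
Hence the posterior is 0.208938/0.325211 ≈ 0.642.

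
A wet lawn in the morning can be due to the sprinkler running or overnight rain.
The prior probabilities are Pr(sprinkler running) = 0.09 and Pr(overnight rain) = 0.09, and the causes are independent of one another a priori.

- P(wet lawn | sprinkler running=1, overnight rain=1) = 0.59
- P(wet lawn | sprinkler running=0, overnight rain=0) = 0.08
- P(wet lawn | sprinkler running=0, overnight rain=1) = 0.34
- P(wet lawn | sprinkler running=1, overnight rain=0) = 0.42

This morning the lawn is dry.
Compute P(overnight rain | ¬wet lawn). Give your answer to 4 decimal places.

Numerator (weight on configurations with overnight rain): 0.054054 + 0.003321 = 0.057375
The normalizing constant is 0.92*0.91*0.91 + 0.66*0.91*0.09 + 0.58*0.09*0.91 + 0.41*0.09*0.09 = 0.866729
P(overnight rain | ¬wet lawn) = 0.057375/0.866729 ≈ 0.0662

P(overnight rain | ¬wet lawn) ≈ 0.0662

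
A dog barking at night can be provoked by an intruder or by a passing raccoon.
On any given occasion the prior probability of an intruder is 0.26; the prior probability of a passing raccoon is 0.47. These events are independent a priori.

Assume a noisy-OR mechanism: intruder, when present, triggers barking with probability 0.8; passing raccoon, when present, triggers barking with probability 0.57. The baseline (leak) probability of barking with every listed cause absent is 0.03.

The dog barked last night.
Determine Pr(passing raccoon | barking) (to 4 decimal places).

Pr(passing raccoon | barking) ≈ 0.7193

Under noisy-OR, P(barking | causes) = 1 − (1−0.03)·∏(1−qᵢ) over the active causes.
Weight on passing raccoon=true, given the evidence: 0.202733 + 0.112006 = 0.314739
Normalizer over all consistent configurations: 0.03*0.74*0.53 + 0.5829*0.74*0.47 + 0.806*0.26*0.53 + 0.91658*0.26*0.47 = 0.437572
Posterior = 0.314739 / 0.437572 ≈ 0.7193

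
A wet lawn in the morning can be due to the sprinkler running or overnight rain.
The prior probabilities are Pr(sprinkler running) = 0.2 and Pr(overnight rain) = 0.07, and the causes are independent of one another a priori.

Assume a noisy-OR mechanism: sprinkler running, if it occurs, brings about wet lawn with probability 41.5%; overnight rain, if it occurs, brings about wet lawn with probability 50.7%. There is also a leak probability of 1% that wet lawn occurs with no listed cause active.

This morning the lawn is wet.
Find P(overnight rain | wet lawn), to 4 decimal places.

Under noisy-OR, P(wet lawn | causes) = 1 − (1−0.01)·∏(1−qᵢ) over the active causes.
P(wet lawn) = 0.01·0.8·0.93 + 0.51193·0.8·0.07 + 0.42085·0.2·0.93 + 0.714479·0.2·0.07 = 0.007440 + 0.028668 + 0.078278 + 0.010003 = 0.124389
The overnight rain-present share is 0.028668 + 0.010003 = 0.038671.
Hence the posterior is 0.038671/0.124389 ≈ 0.3109.

P(overnight rain | wet lawn) ≈ 0.3109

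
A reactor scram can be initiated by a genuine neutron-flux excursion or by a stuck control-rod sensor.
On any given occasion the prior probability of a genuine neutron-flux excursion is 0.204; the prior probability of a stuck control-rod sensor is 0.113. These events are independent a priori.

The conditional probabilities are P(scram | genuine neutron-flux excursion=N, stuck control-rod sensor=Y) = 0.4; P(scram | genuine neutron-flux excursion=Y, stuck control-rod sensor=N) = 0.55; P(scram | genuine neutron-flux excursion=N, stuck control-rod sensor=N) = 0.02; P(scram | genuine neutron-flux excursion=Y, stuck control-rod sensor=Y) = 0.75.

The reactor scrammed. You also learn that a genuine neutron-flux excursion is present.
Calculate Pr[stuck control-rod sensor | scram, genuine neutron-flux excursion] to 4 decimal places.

Pr[stuck control-rod sensor | scram, genuine neutron-flux excursion] ≈ 0.1480

P(scram | genuine neutron-flux excursion) = 0.55×0.887 + 0.75×0.113 = 0.487850 + 0.084750 = 0.572600
The stuck control-rod sensor-present share is 0.75×0.113 = 0.084750.
Hence the posterior is 0.084750/0.572600 ≈ 0.1480.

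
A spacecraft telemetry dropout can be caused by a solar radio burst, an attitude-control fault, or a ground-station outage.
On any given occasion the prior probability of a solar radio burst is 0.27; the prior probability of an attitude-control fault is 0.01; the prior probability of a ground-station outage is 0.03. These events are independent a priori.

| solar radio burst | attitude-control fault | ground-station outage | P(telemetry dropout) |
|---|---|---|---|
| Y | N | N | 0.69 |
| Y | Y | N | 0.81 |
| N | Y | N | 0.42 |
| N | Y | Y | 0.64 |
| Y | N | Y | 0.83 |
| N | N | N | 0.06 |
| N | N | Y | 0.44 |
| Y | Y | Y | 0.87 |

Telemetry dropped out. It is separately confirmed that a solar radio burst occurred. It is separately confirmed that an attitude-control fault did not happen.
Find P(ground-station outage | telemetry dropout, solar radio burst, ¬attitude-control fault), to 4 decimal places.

P(ground-station outage | telemetry dropout, solar radio burst, ¬attitude-control fault) ≈ 0.0359

P(telemetry dropout | solar radio burst, ¬attitude-control fault) = 0.69*0.97 + 0.83*0.03 = 0.669300 + 0.024900 = 0.694200
Restricting to configurations with ground-station outage present: 0.83*0.03 = 0.024900.
Hence the posterior is 0.024900/0.694200 ≈ 0.0359.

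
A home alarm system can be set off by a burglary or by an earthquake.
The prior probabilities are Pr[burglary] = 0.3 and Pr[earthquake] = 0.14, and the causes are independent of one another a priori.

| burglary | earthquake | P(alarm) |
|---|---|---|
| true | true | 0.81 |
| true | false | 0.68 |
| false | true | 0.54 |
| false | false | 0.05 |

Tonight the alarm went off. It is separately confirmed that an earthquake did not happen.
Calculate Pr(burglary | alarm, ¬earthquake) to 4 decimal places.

P(alarm | ¬earthquake) = 0.05*0.7 + 0.68*0.3 = 0.035000 + 0.204000 = 0.239000
The burglary-present share is 0.68*0.3 = 0.204000.
P(burglary | alarm, ¬earthquake) = 0.204000 / 0.239000 ≈ 0.8536

Pr(burglary | alarm, ¬earthquake) ≈ 0.8536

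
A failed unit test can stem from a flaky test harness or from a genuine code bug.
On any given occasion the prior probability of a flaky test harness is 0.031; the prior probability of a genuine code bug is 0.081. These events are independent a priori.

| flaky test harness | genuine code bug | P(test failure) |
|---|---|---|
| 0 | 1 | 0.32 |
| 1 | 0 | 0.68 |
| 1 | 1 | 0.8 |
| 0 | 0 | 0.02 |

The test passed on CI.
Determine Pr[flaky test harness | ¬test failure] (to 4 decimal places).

Pr[flaky test harness | ¬test failure] ≈ 0.0103

Enumerate the 4 (flaky test harness, genuine code bug) configurations and weight by the priors:
  P(¬test failure) = 0.98×0.969×0.919 + 0.68×0.969×0.081 + 0.32×0.031×0.919 + 0.2×0.031×0.081
        = 0.872701 + 0.053373 + 0.009116 + 0.000502 = 0.935692
Configurations with flaky test harness contribute 0.009618, so
  P(flaky test harness | ¬test failure) = 0.009618 / 0.935692 ≈ 0.0103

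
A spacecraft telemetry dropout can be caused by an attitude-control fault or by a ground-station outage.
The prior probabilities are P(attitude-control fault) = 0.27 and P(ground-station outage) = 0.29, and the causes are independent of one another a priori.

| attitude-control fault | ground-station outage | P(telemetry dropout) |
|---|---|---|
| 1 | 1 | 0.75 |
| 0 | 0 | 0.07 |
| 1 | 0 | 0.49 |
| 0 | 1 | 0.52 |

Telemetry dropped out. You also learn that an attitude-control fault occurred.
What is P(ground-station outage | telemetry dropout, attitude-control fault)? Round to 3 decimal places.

P(ground-station outage | telemetry dropout, attitude-control fault) ≈ 0.385

For the numerator, keep only ground-station outage=true terms: 0.75*0.29 = 0.217500
The normalizing constant is 0.49*0.71 + 0.75*0.29 = 0.565400
P(ground-station outage | telemetry dropout, attitude-control fault) = 0.217500/0.565400 ≈ 0.385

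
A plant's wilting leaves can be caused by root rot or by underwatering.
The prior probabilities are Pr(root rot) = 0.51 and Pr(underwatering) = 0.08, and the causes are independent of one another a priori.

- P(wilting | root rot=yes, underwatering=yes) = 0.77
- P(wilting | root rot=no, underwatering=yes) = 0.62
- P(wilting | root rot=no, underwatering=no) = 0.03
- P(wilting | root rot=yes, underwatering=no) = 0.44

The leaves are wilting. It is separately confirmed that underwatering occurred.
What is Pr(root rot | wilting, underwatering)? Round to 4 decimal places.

P(wilting | underwatering) = 0.62·0.49 + 0.77·0.51 = 0.303800 + 0.392700 = 0.696500
Restricting to configurations with root rot present: 0.77·0.51 = 0.392700.
So P(root rot | wilting, underwatering) = 0.392700/0.696500 ≈ 0.5638.

Pr(root rot | wilting, underwatering) ≈ 0.5638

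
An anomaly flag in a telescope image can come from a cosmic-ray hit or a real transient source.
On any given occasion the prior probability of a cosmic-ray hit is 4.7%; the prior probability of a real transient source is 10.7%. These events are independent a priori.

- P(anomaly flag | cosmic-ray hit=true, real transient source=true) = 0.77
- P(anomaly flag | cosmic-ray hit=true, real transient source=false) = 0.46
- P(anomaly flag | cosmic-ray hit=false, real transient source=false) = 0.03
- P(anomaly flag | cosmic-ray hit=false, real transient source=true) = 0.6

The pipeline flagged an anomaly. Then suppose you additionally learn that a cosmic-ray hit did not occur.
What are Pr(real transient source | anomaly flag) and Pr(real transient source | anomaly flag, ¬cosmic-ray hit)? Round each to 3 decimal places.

Sum P(anomaly flag|·) weighted by the priors over the 4 (cosmic-ray hit, real transient source) configurations:
  P(anomaly flag) = 0.03×0.953×0.893 + 0.6×0.953×0.107 + 0.46×0.047×0.893 + 0.77×0.047×0.107
        = 0.025531 + 0.061183 + 0.019307 + 0.003872 = 0.109893
Keeping only the real transient source-present terms gives 0.065055, so
  P(real transient source | anomaly flag) = 0.065055 / 0.109893 ≈ 0.592

Now condition on the additional information:
Enumerate both values of real transient source and weight by the priors:
  P(anomaly flag | ¬cosmic-ray hit) = 0.03*0.893 + 0.6*0.107
        = 0.026790 + 0.064200 = 0.090990
Keeping only the real transient source-present terms gives 0.064200, so
  P(real transient source | anomaly flag, ¬cosmic-ray hit) = 0.064200 / 0.090990 ≈ 0.706
Ruling out cosmic-ray hit raises the posterior on real transient source — the flip side of explaining away.

Pr(real transient source | anomaly flag) ≈ 0.592; Pr(real transient source | anomaly flag, ¬cosmic-ray hit) ≈ 0.706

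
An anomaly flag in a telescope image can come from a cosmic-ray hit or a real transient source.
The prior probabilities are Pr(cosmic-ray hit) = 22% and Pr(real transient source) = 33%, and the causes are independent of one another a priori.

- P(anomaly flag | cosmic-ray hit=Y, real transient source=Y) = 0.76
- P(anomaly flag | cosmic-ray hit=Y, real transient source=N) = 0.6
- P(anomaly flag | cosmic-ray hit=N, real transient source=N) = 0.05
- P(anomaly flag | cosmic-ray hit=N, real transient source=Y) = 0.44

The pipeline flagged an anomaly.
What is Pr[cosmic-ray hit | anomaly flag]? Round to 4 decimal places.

Enumerate the 4 (cosmic-ray hit, real transient source) configurations and weight by the priors:
  P(anomaly flag) = 0.05×0.78×0.67 + 0.44×0.78×0.33 + 0.6×0.22×0.67 + 0.76×0.22×0.33
        = 0.026130 + 0.113256 + 0.088440 + 0.055176 = 0.283002
Configurations with cosmic-ray hit contribute 0.143616, so
  P(cosmic-ray hit | anomaly flag) = 0.143616 / 0.283002 ≈ 0.5075

Pr[cosmic-ray hit | anomaly flag] ≈ 0.5075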